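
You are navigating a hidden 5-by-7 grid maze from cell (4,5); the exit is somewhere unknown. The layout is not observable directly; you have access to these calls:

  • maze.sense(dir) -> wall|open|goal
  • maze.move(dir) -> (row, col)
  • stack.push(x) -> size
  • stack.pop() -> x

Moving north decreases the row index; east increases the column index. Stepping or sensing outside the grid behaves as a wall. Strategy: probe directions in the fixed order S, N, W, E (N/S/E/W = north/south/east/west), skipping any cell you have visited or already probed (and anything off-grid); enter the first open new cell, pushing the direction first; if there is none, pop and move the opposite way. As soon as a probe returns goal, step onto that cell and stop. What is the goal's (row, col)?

~$ sense dir→north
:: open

~$ push x→north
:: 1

~$ move dir→north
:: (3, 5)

~$ sense dir→north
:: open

~$ push x→north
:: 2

~$ move dir→north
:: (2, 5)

~$ sense dir→north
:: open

~$ push x→north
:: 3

~$ move dir→north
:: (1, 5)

~$ sense dir→north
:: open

~$ push x→north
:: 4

~$ move dir→north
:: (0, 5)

~$ sense dir→west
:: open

~$ push x→west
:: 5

~$ move dir→west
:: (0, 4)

~$ sense dir→south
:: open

~$ push x→south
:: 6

~$ move dir→south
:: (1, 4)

~$ sense dir→south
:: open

~$ push x→south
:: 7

~$ move dir→south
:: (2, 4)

~$ sense dir→south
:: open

~$ push x→south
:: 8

~$ move dir→south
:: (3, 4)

~$ sense dir→south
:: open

~$ push x→south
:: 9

~$ move dir→south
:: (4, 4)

~$ sense dir→west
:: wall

~$ pop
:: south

~$ move dir→north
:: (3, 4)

~$ sense dir→west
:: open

~$ push x→west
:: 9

~$ move dir→west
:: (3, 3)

~$ sense dir→north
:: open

~$ push x→north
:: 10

~$ move dir→north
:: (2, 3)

~$ sense dir→north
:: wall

~$ sense dir→west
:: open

~$ push x→west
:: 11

~$ move dir→west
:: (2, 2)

~$ sense dir→south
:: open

~$ push x→south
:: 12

~$ move dir→south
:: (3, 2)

~$ sense dir→south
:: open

~$ push x→south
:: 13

~$ move dir→south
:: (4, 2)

~$ sense dir→west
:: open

~$ push x→west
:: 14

~$ move dir→west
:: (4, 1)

~$ sense dir→north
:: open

~$ push x→north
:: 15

~$ move dir→north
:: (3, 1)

~$ sense dir→north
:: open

~$ push x→north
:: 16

~$ move dir→north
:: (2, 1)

~$ sense dir→north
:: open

~$ push x→north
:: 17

~$ move dir→north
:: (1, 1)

~$ sense dir→north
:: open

~$ push x→north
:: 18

~$ move dir→north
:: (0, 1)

~$ sense dir→west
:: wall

~$ sense dir→east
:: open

~$ push x→east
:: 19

~$ move dir→east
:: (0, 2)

~$ sense dir→south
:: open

~$ push x→south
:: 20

~$ move dir→south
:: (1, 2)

~$ pop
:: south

~$ move dir→north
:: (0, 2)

~$ sense dir→east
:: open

~$ push x→east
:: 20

~$ move dir→east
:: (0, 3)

~$ pop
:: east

~$ move dir→west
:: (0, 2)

~$ pop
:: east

~$ move dir→west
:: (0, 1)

~$ pop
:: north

~$ move dir→south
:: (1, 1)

~$ sense dir→west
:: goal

~$ move dir→west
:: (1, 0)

Answer: (1, 0)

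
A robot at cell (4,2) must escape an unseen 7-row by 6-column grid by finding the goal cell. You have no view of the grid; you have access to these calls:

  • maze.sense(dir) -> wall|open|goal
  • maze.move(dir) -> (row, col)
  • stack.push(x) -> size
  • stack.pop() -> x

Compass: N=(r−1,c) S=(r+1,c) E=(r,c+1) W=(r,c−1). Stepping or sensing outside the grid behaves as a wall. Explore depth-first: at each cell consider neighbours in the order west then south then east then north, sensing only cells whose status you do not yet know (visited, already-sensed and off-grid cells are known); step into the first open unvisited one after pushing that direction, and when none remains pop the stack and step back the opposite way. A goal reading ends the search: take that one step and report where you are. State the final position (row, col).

Step: sense[dir='west']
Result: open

Step: push[x='west']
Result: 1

Step: move[dir='west']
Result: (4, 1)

Step: sense[dir='west']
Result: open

Step: push[x='west']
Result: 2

Step: move[dir='west']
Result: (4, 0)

Step: sense[dir='south']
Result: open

Step: push[x='south']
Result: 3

Step: move[dir='south']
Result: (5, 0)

Step: sense[dir='south']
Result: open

Step: push[x='south']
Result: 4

Step: move[dir='south']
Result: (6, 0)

Step: sense[dir='east']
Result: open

Step: push[x='east']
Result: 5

Step: move[dir='east']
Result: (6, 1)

Step: sense[dir='east']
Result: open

Step: push[x='east']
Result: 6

Step: move[dir='east']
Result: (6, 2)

Step: sense[dir='east']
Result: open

Step: push[x='east']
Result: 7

Step: move[dir='east']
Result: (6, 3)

Step: sense[dir='east']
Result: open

Step: push[x='east']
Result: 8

Step: move[dir='east']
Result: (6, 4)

Step: sense[dir='east']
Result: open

Step: push[x='east']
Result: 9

Step: move[dir='east']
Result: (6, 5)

Step: sense[dir='north']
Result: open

Step: push[x='north']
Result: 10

Step: move[dir='north']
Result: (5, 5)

Step: sense[dir='west']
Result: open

Step: push[x='west']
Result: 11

Step: move[dir='west']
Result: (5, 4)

Step: sense[dir='west']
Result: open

Step: push[x='west']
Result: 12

Step: move[dir='west']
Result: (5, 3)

Step: sense[dir='west']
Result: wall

Step: sense[dir='north']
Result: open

Step: push[x='north']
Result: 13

Step: move[dir='north']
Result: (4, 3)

Step: sense[dir='east']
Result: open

Step: push[x='east']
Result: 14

Step: move[dir='east']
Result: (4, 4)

Step: sense[dir='east']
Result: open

Step: push[x='east']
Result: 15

Step: move[dir='east']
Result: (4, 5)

Step: sense[dir='north']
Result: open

Step: push[x='north']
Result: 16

Step: move[dir='north']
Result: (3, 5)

Step: sense[dir='west']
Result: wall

Step: sense[dir='north']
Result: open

Step: push[x='north']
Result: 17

Step: move[dir='north']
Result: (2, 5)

Step: sense[dir='west']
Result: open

Step: push[x='west']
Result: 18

Step: move[dir='west']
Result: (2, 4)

Step: sense[dir='west']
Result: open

Step: push[x='west']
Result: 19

Step: move[dir='west']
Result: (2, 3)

Step: sense[dir='west']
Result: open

Step: push[x='west']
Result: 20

Step: move[dir='west']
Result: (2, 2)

Step: sense[dir='west']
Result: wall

Step: sense[dir='south']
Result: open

Step: push[x='south']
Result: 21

Step: move[dir='south']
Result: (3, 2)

Step: sense[dir='west']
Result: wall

Step: sense[dir='east']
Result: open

Step: push[x='east']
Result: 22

Step: move[dir='east']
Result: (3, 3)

Step: pop[]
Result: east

Step: move[dir='west']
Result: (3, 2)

Step: pop[]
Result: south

Step: move[dir='north']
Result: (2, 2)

Step: sense[dir='north']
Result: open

Step: push[x='north']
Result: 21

Step: move[dir='north']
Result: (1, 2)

Step: sense[dir='west']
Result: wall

Step: sense[dir='east']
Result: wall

Step: sense[dir='north']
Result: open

Step: push[x='north']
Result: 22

Step: move[dir='north']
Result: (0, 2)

Step: sense[dir='west']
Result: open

Step: push[x='west']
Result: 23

Step: move[dir='west']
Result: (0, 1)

Step: sense[dir='west']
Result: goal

Step: move[dir='west']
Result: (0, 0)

Answer: (0, 0)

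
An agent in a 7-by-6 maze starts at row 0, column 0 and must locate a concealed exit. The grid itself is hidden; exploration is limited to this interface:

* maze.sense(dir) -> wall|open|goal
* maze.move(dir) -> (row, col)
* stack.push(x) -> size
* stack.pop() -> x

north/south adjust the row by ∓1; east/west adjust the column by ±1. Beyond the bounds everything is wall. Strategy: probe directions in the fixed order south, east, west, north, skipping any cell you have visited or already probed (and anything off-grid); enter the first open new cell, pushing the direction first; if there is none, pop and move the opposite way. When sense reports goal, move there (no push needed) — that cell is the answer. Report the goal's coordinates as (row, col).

Step: maze.sense[south]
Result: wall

Step: maze.sense[east]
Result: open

Step: stack.push[east]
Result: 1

Step: maze.move[east]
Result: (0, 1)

Step: maze.sense[south]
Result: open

Step: stack.push[south]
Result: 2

Step: maze.move[south]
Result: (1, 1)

Step: maze.sense[south]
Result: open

Step: stack.push[south]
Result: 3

Step: maze.move[south]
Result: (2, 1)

Step: maze.sense[south]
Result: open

Step: stack.push[south]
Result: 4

Step: maze.move[south]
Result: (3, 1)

Step: maze.sense[south]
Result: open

Step: stack.push[south]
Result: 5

Step: maze.move[south]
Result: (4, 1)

Step: maze.sense[south]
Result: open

Step: stack.push[south]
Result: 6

Step: maze.move[south]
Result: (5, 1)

Step: maze.sense[south]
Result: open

Step: stack.push[south]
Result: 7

Step: maze.move[south]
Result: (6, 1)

Step: maze.sense[east]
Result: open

Step: stack.push[east]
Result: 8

Step: maze.move[east]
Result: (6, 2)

Step: maze.sense[east]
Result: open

Step: stack.push[east]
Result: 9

Step: maze.move[east]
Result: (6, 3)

Step: maze.sense[east]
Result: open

Step: stack.push[east]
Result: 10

Step: maze.move[east]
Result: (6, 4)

Step: maze.sense[east]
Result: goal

Step: maze.move[east]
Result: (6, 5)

Answer: (6, 5)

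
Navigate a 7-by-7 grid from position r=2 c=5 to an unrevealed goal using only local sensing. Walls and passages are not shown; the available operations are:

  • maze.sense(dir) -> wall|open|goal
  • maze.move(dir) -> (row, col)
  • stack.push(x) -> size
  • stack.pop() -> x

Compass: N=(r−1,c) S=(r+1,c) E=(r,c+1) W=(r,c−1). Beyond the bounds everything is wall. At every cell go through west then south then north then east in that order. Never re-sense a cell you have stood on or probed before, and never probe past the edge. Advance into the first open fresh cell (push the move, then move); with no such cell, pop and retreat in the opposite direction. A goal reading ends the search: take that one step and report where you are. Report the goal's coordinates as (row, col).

> sense dir→west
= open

> push x→west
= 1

> move dir→west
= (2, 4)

> sense dir→west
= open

> push x→west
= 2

> move dir→west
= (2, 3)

> sense dir→west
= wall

> sense dir→south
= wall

> sense dir→north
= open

> push x→north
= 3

> move dir→north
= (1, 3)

> sense dir→west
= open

> push x→west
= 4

> move dir→west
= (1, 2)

> sense dir→west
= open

> push x→west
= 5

> move dir→west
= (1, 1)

> sense dir→west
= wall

> sense dir→south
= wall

> sense dir→north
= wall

> pop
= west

> move dir→east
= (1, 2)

> sense dir→north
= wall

> pop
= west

> move dir→east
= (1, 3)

> sense dir→north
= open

> push x→north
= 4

> move dir→north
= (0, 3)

> sense dir→east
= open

> push x→east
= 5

> move dir→east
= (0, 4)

> sense dir→south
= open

> push x→south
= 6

> move dir→south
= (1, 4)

> sense dir→east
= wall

> pop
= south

> move dir→north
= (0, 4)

> sense dir→east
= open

> push x→east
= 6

> move dir→east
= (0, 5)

> sense dir→east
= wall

> pop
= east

> move dir→west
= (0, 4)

> pop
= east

> move dir→west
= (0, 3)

> pop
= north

> move dir→south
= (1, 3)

> pop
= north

> move dir→south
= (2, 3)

> pop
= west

> move dir→east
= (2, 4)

> sense dir→south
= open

> push x→south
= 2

> move dir→south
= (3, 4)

> sense dir→south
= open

> push x→south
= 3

> move dir→south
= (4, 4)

> sense dir→west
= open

> push x→west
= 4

> move dir→west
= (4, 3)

> sense dir→west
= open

> push x→west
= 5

> move dir→west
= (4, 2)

> sense dir→west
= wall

> sense dir→south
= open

> push x→south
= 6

> move dir→south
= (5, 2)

> sense dir→west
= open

> push x→west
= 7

> move dir→west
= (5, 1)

> sense dir→west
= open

> push x→west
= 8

> move dir→west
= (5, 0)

> sense dir→south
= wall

> sense dir→north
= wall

> pop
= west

> move dir→east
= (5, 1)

> sense dir→south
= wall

> pop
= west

> move dir→east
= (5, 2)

> sense dir→south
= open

> push x→south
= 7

> move dir→south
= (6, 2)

> sense dir→east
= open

> push x→east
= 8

> move dir→east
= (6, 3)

> sense dir→north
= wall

> sense dir→east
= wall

> pop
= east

> move dir→west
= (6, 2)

> pop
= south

> move dir→north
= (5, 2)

> pop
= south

> move dir→north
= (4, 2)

> sense dir→north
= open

> push x→north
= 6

> move dir→north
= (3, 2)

> sense dir→west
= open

> push x→west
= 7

> move dir→west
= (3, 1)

> sense dir→west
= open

> push x→west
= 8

> move dir→west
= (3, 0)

> sense dir→north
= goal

> move dir→north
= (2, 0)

Answer: (2, 0)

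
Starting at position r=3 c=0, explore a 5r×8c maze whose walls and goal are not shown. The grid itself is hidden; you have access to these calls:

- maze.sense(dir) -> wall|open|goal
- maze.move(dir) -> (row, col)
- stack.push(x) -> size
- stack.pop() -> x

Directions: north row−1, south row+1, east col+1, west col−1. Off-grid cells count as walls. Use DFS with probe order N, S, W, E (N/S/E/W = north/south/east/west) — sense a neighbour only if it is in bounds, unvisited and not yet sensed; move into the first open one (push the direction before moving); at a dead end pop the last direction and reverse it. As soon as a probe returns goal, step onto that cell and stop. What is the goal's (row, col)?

·→ maze.sense(dir: north)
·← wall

·→ maze.sense(dir: south)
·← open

·→ stack.push(x: south)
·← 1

·→ maze.move(dir: south)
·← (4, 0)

·→ maze.sense(dir: east)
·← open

·→ stack.push(x: east)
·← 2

·→ maze.move(dir: east)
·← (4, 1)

·→ maze.sense(dir: north)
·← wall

·→ maze.sense(dir: east)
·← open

·→ stack.push(x: east)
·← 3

·→ maze.move(dir: east)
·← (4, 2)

·→ maze.sense(dir: north)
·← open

·→ stack.push(x: north)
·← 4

·→ maze.move(dir: north)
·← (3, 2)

·→ maze.sense(dir: north)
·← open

·→ stack.push(x: north)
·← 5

·→ maze.move(dir: north)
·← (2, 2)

·→ maze.sense(dir: north)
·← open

·→ stack.push(x: north)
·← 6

·→ maze.move(dir: north)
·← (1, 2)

·→ maze.sense(dir: north)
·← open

·→ stack.push(x: north)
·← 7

·→ maze.move(dir: north)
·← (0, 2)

·→ maze.sense(dir: west)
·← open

·→ stack.push(x: west)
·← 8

·→ maze.move(dir: west)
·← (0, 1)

·→ maze.sense(dir: south)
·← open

·→ stack.push(x: south)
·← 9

·→ maze.move(dir: south)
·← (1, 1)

·→ maze.sense(dir: south)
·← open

·→ stack.push(x: south)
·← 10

·→ maze.move(dir: south)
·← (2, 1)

·→ stack.pop()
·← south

·→ maze.move(dir: north)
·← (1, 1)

·→ maze.sense(dir: west)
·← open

·→ stack.push(x: west)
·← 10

·→ maze.move(dir: west)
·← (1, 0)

·→ maze.sense(dir: north)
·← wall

·→ stack.pop()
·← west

·→ maze.move(dir: east)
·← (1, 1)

·→ stack.pop()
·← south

·→ maze.move(dir: north)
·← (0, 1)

·→ stack.pop()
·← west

·→ maze.move(dir: east)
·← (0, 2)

·→ maze.sense(dir: east)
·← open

·→ stack.push(x: east)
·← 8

·→ maze.move(dir: east)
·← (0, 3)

·→ maze.sense(dir: south)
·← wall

·→ maze.sense(dir: east)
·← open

·→ stack.push(x: east)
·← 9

·→ maze.move(dir: east)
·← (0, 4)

·→ maze.sense(dir: south)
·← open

·→ stack.push(x: south)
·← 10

·→ maze.move(dir: south)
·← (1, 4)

·→ maze.sense(dir: south)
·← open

·→ stack.push(x: south)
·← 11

·→ maze.move(dir: south)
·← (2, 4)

·→ maze.sense(dir: south)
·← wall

·→ maze.sense(dir: west)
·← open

·→ stack.push(x: west)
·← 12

·→ maze.move(dir: west)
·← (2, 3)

·→ maze.sense(dir: south)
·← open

·→ stack.push(x: south)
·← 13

·→ maze.move(dir: south)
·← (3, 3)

·→ maze.sense(dir: south)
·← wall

·→ stack.pop()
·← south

·→ maze.move(dir: north)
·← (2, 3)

·→ stack.pop()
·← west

·→ maze.move(dir: east)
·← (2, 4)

·→ maze.sense(dir: east)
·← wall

·→ stack.pop()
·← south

·→ maze.move(dir: north)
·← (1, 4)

·→ maze.sense(dir: east)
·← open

·→ stack.push(x: east)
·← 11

·→ maze.move(dir: east)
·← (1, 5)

·→ maze.sense(dir: north)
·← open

·→ stack.push(x: north)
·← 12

·→ maze.move(dir: north)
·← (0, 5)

·→ maze.sense(dir: east)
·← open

·→ stack.push(x: east)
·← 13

·→ maze.move(dir: east)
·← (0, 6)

·→ maze.sense(dir: south)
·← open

·→ stack.push(x: south)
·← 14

·→ maze.move(dir: south)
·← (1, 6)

·→ maze.sense(dir: south)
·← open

·→ stack.push(x: south)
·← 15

·→ maze.move(dir: south)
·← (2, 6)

·→ maze.sense(dir: south)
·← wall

·→ maze.sense(dir: east)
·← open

·→ stack.push(x: east)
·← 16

·→ maze.move(dir: east)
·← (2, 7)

·→ maze.sense(dir: north)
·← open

·→ stack.push(x: north)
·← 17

·→ maze.move(dir: north)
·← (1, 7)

·→ maze.sense(dir: north)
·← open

·→ stack.push(x: north)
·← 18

·→ maze.move(dir: north)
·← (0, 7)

·→ stack.pop()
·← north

·→ maze.move(dir: south)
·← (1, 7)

·→ stack.pop()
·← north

·→ maze.move(dir: south)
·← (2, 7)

·→ maze.sense(dir: south)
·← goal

·→ maze.move(dir: south)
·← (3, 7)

Answer: (3, 7)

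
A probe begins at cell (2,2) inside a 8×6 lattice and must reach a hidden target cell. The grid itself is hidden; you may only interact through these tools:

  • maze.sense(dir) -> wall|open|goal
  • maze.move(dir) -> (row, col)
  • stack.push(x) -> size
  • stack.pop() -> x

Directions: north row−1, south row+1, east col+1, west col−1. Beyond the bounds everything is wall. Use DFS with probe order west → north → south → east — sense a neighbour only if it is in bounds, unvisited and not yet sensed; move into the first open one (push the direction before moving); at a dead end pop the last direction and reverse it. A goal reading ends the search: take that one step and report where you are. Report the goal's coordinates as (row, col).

Next I call maze.sense passing west, : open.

Using stack.push passing west, and get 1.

Calling maze.move passing west, : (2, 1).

I use maze.sense passing west, and see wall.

I try maze.sense passing north, : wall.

Then maze.sense passing south, → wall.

Next I call stack.pop(), and observe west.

Next I call maze.move passing east, and see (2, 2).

I try maze.sense passing north, and see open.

Now I run stack.push passing north, → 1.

Next I call maze.move passing north, and see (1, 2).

Calling maze.sense passing north, and see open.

I invoke stack.push passing north, yielding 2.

Next I call maze.move passing north, → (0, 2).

I call maze.sense passing west, giving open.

Calling stack.push passing west, and observe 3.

Then maze.move passing west, : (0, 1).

I use maze.sense passing west, and see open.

Now I run stack.push passing west, yielding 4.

Next I call maze.move passing west, and observe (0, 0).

I run maze.sense passing south, giving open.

I try stack.push passing south, → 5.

I run maze.move passing south, — result: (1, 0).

I invoke stack.pop(), giving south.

Using maze.move passing north, → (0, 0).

I invoke stack.pop(), → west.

I call maze.move passing east, and see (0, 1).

Now I run stack.pop(), giving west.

I invoke maze.move passing east, yielding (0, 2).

Calling maze.sense passing east, which returns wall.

Invoking stack.pop(), and get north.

I call maze.move passing south, giving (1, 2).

I invoke maze.sense passing east, — result: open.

I use stack.push passing east, and get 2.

I run maze.move passing east, : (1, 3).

Invoking maze.sense passing south, and get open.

Then stack.push passing south, and see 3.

Calling maze.move passing south, → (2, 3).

Then maze.sense passing south, and get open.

I use stack.push passing south, and get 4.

I use maze.move passing south, → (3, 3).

I use maze.sense passing west, yielding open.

Then stack.push passing west, → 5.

Now I run maze.move passing west, yielding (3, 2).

I run maze.sense passing south, : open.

I use stack.push passing south, and get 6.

I use maze.move passing south, yielding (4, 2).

Using maze.sense passing west, : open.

I use stack.push passing west, → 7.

I run maze.move passing west, and get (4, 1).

I invoke maze.sense passing west, which returns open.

Now I run stack.push passing west, — result: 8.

I invoke maze.move passing west, and get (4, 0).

I run maze.sense passing north, — result: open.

I invoke stack.push passing north, → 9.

I call maze.move passing north, and see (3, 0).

Next I call stack.pop, → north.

I run maze.move passing south, — result: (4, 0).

Using maze.sense passing south, : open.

I use stack.push passing south, giving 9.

Then maze.move passing south, : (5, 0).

I run maze.sense passing south, — result: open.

I invoke stack.push passing south, and get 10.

I invoke maze.move passing south, — result: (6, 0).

I call maze.sense passing south, giving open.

Calling stack.push passing south, and see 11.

I call maze.move passing south, yielding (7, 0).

Now I run maze.sense passing east, and observe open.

Then stack.push passing east, — result: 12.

Now I run maze.move passing east, which returns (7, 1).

I invoke maze.sense passing north, and get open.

Then stack.push passing north, and observe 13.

Then maze.move passing north, which returns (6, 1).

Now I run maze.sense passing north, and get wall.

Now I run maze.sense passing east, yielding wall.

Now I run stack.pop(), and observe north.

Now I run maze.move passing south, and see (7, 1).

Next I call maze.sense passing east, and see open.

Now I run stack.push passing east, and observe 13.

Using maze.move passing east, and observe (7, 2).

I try maze.sense passing east, and get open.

Next I call stack.push passing east, → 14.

I invoke maze.move passing east, yielding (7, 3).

I use maze.sense passing north, which returns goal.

Then maze.move passing north, → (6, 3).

Answer: (6, 3)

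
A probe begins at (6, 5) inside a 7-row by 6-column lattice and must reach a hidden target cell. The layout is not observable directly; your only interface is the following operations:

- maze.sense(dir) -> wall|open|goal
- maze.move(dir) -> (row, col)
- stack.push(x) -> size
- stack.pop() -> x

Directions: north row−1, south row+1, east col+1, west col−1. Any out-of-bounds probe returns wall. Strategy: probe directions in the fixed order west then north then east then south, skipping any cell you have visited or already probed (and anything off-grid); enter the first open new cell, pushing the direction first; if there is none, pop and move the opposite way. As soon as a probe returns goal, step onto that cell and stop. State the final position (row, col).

==> maze.sense(dir→west)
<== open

==> stack.push(x→west)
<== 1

==> maze.move(dir→west)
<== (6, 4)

==> maze.sense(dir→west)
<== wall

==> maze.sense(dir→north)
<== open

==> stack.push(x→north)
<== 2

==> maze.move(dir→north)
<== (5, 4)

==> maze.sense(dir→west)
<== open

==> stack.push(x→west)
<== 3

==> maze.move(dir→west)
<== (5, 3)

==> maze.sense(dir→west)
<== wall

==> maze.sense(dir→north)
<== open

==> stack.push(x→north)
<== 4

==> maze.move(dir→north)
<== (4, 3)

==> maze.sense(dir→west)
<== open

==> stack.push(x→west)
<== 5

==> maze.move(dir→west)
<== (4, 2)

==> maze.sense(dir→west)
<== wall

==> maze.sense(dir→north)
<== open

==> stack.push(x→north)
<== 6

==> maze.move(dir→north)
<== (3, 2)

==> maze.sense(dir→west)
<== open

==> stack.push(x→west)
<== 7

==> maze.move(dir→west)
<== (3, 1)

==> maze.sense(dir→west)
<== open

==> stack.push(x→west)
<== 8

==> maze.move(dir→west)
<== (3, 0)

==> maze.sense(dir→north)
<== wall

==> maze.sense(dir→south)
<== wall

==> stack.pop()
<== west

==> maze.move(dir→east)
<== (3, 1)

==> maze.sense(dir→north)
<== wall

==> stack.pop()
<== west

==> maze.move(dir→east)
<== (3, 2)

==> maze.sense(dir→north)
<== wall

==> maze.sense(dir→east)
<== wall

==> stack.pop()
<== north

==> maze.move(dir→south)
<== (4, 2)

==> stack.pop()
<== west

==> maze.move(dir→east)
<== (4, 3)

==> maze.sense(dir→east)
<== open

==> stack.push(x→east)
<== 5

==> maze.move(dir→east)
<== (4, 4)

==> maze.sense(dir→north)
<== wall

==> maze.sense(dir→east)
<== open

==> stack.push(x→east)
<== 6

==> maze.move(dir→east)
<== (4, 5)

==> maze.sense(dir→north)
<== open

==> stack.push(x→north)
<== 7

==> maze.move(dir→north)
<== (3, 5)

==> maze.sense(dir→north)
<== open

==> stack.push(x→north)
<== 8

==> maze.move(dir→north)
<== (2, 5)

==> maze.sense(dir→west)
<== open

==> stack.push(x→west)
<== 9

==> maze.move(dir→west)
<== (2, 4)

==> maze.sense(dir→west)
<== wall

==> maze.sense(dir→north)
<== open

==> stack.push(x→north)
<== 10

==> maze.move(dir→north)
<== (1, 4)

==> maze.sense(dir→west)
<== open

==> stack.push(x→west)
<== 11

==> maze.move(dir→west)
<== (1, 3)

==> maze.sense(dir→west)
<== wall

==> maze.sense(dir→north)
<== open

==> stack.push(x→north)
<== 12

==> maze.move(dir→north)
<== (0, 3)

==> maze.sense(dir→west)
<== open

==> stack.push(x→west)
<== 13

==> maze.move(dir→west)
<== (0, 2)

==> maze.sense(dir→west)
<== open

==> stack.push(x→west)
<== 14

==> maze.move(dir→west)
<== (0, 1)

==> maze.sense(dir→west)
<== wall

==> maze.sense(dir→south)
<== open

==> stack.push(x→south)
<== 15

==> maze.move(dir→south)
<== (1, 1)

==> maze.sense(dir→west)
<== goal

==> maze.move(dir→west)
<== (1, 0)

Answer: (1, 0)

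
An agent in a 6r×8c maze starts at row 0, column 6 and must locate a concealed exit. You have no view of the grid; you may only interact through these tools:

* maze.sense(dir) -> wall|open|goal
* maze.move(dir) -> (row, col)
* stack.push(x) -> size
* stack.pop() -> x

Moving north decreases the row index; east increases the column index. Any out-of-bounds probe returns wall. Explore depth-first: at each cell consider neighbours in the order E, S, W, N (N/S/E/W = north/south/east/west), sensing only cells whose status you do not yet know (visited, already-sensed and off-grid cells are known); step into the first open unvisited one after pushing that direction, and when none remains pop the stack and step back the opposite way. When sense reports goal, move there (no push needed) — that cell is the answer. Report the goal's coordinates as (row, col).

Do: maze.sense[dir→east]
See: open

Do: stack.push[x→east]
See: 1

Do: maze.move[dir→east]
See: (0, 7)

Do: maze.sense[dir→south]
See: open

Do: stack.push[x→south]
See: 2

Do: maze.move[dir→south]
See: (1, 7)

Do: maze.sense[dir→south]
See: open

Do: stack.push[x→south]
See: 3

Do: maze.move[dir→south]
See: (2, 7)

Do: maze.sense[dir→south]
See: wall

Do: maze.sense[dir→west]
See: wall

Do: stack.pop[]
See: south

Do: maze.move[dir→north]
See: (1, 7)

Do: maze.sense[dir→west]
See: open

Do: stack.push[x→west]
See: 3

Do: maze.move[dir→west]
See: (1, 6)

Do: maze.sense[dir→west]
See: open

Do: stack.push[x→west]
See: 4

Do: maze.move[dir→west]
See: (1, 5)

Do: maze.sense[dir→south]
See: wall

Do: maze.sense[dir→west]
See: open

Do: stack.push[x→west]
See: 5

Do: maze.move[dir→west]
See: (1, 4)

Do: maze.sense[dir→south]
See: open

Do: stack.push[x→south]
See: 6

Do: maze.move[dir→south]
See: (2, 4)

Do: maze.sense[dir→south]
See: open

Do: stack.push[x→south]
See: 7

Do: maze.move[dir→south]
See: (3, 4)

Do: maze.sense[dir→east]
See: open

Do: stack.push[x→east]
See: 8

Do: maze.move[dir→east]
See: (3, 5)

Do: maze.sense[dir→east]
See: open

Do: stack.push[x→east]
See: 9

Do: maze.move[dir→east]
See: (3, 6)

Do: maze.sense[dir→south]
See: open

Do: stack.push[x→south]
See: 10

Do: maze.move[dir→south]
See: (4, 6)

Do: maze.sense[dir→east]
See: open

Do: stack.push[x→east]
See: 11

Do: maze.move[dir→east]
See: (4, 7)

Do: maze.sense[dir→south]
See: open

Do: stack.push[x→south]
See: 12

Do: maze.move[dir→south]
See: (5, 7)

Do: maze.sense[dir→west]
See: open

Do: stack.push[x→west]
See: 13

Do: maze.move[dir→west]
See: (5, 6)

Do: maze.sense[dir→west]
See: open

Do: stack.push[x→west]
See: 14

Do: maze.move[dir→west]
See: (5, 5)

Do: maze.sense[dir→west]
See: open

Do: stack.push[x→west]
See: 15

Do: maze.move[dir→west]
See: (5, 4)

Do: maze.sense[dir→west]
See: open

Do: stack.push[x→west]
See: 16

Do: maze.move[dir→west]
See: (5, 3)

Do: maze.sense[dir→west]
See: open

Do: stack.push[x→west]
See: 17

Do: maze.move[dir→west]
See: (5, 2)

Do: maze.sense[dir→west]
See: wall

Do: maze.sense[dir→north]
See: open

Do: stack.push[x→north]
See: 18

Do: maze.move[dir→north]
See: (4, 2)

Do: maze.sense[dir→east]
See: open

Do: stack.push[x→east]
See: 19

Do: maze.move[dir→east]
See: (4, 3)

Do: maze.sense[dir→east]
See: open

Do: stack.push[x→east]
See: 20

Do: maze.move[dir→east]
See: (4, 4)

Do: maze.sense[dir→east]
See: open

Do: stack.push[x→east]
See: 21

Do: maze.move[dir→east]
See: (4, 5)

Do: stack.pop[]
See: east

Do: maze.move[dir→west]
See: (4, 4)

Do: stack.pop[]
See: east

Do: maze.move[dir→west]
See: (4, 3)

Do: maze.sense[dir→north]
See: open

Do: stack.push[x→north]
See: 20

Do: maze.move[dir→north]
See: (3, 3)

Do: maze.sense[dir→west]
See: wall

Do: maze.sense[dir→north]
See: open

Do: stack.push[x→north]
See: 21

Do: maze.move[dir→north]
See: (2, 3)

Do: maze.sense[dir→west]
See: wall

Do: maze.sense[dir→north]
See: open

Do: stack.push[x→north]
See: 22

Do: maze.move[dir→north]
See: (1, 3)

Do: maze.sense[dir→west]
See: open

Do: stack.push[x→west]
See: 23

Do: maze.move[dir→west]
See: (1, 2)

Do: maze.sense[dir→west]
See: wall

Do: maze.sense[dir→north]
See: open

Do: stack.push[x→north]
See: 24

Do: maze.move[dir→north]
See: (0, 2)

Do: maze.sense[dir→east]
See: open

Do: stack.push[x→east]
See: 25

Do: maze.move[dir→east]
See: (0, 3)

Do: maze.sense[dir→east]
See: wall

Do: stack.pop[]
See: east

Do: maze.move[dir→west]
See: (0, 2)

Do: maze.sense[dir→west]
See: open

Do: stack.push[x→west]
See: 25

Do: maze.move[dir→west]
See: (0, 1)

Do: maze.sense[dir→west]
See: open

Do: stack.push[x→west]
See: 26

Do: maze.move[dir→west]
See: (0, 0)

Do: maze.sense[dir→south]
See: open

Do: stack.push[x→south]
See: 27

Do: maze.move[dir→south]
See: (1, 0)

Do: maze.sense[dir→south]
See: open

Do: stack.push[x→south]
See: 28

Do: maze.move[dir→south]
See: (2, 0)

Do: maze.sense[dir→east]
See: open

Do: stack.push[x→east]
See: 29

Do: maze.move[dir→east]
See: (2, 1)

Do: maze.sense[dir→south]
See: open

Do: stack.push[x→south]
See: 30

Do: maze.move[dir→south]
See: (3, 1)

Do: maze.sense[dir→south]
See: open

Do: stack.push[x→south]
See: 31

Do: maze.move[dir→south]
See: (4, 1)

Do: maze.sense[dir→west]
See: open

Do: stack.push[x→west]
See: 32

Do: maze.move[dir→west]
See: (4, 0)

Do: maze.sense[dir→south]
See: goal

Do: maze.move[dir→south]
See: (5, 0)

Answer: (5, 0)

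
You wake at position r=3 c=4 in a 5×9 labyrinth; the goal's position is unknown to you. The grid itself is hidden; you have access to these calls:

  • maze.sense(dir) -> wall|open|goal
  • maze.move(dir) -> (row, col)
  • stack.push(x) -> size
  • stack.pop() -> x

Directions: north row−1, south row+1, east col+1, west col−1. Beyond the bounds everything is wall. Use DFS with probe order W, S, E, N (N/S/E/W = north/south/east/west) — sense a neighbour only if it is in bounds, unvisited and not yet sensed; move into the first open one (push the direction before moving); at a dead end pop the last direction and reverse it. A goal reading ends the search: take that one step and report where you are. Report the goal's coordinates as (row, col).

Do: maze.sense[dir: west]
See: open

Do: stack.push[x: west]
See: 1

Do: maze.move[dir: west]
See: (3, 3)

Do: maze.sense[dir: west]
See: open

Do: stack.push[x: west]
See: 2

Do: maze.move[dir: west]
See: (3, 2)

Do: maze.sense[dir: west]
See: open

Do: stack.push[x: west]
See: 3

Do: maze.move[dir: west]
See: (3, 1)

Do: maze.sense[dir: west]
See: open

Do: stack.push[x: west]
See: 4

Do: maze.move[dir: west]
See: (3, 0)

Do: maze.sense[dir: south]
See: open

Do: stack.push[x: south]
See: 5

Do: maze.move[dir: south]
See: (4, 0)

Do: maze.sense[dir: east]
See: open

Do: stack.push[x: east]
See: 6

Do: maze.move[dir: east]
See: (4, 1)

Do: maze.sense[dir: east]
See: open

Do: stack.push[x: east]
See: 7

Do: maze.move[dir: east]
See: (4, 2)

Do: maze.sense[dir: east]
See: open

Do: stack.push[x: east]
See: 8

Do: maze.move[dir: east]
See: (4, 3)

Do: maze.sense[dir: east]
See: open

Do: stack.push[x: east]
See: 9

Do: maze.move[dir: east]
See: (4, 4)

Do: maze.sense[dir: east]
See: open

Do: stack.push[x: east]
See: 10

Do: maze.move[dir: east]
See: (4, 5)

Do: maze.sense[dir: east]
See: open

Do: stack.push[x: east]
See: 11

Do: maze.move[dir: east]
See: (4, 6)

Do: maze.sense[dir: east]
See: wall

Do: maze.sense[dir: north]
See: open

Do: stack.push[x: north]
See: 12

Do: maze.move[dir: north]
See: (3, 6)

Do: maze.sense[dir: west]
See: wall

Do: maze.sense[dir: east]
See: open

Do: stack.push[x: east]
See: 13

Do: maze.move[dir: east]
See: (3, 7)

Do: maze.sense[dir: east]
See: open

Do: stack.push[x: east]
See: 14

Do: maze.move[dir: east]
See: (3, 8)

Do: maze.sense[dir: south]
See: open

Do: stack.push[x: south]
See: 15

Do: maze.move[dir: south]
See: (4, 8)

Do: stack.pop[]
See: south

Do: maze.move[dir: north]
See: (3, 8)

Do: maze.sense[dir: north]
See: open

Do: stack.push[x: north]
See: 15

Do: maze.move[dir: north]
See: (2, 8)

Do: maze.sense[dir: west]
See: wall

Do: maze.sense[dir: north]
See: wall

Do: stack.pop[]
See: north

Do: maze.move[dir: south]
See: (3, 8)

Do: stack.pop[]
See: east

Do: maze.move[dir: west]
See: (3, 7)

Do: stack.pop[]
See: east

Do: maze.move[dir: west]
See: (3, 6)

Do: maze.sense[dir: north]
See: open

Do: stack.push[x: north]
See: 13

Do: maze.move[dir: north]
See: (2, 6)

Do: maze.sense[dir: west]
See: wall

Do: maze.sense[dir: north]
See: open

Do: stack.push[x: north]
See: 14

Do: maze.move[dir: north]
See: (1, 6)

Do: maze.sense[dir: west]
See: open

Do: stack.push[x: west]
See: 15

Do: maze.move[dir: west]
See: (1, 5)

Do: maze.sense[dir: west]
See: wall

Do: maze.sense[dir: north]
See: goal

Do: maze.move[dir: north]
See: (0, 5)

Answer: (0, 5)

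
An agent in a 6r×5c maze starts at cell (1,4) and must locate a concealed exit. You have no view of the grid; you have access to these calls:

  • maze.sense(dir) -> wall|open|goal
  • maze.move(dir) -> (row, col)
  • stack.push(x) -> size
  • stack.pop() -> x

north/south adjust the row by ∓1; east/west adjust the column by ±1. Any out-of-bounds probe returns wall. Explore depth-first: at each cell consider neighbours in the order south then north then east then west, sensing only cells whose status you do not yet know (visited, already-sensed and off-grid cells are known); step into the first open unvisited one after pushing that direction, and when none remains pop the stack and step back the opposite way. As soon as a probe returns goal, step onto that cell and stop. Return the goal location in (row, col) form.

Act: sense[dir: south]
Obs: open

Act: push[x: south]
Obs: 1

Act: move[dir: south]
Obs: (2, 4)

Act: sense[dir: south]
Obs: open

Act: push[x: south]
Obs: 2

Act: move[dir: south]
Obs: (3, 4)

Act: sense[dir: south]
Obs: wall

Act: sense[dir: west]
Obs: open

Act: push[x: west]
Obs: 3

Act: move[dir: west]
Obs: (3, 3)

Act: sense[dir: south]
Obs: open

Act: push[x: south]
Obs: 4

Act: move[dir: south]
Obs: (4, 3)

Act: sense[dir: south]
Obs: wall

Act: sense[dir: west]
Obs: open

Act: push[x: west]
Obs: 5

Act: move[dir: west]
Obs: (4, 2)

Act: sense[dir: south]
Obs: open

Act: push[x: south]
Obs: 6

Act: move[dir: south]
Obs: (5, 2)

Act: sense[dir: west]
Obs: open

Act: push[x: west]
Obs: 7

Act: move[dir: west]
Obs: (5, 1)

Act: sense[dir: north]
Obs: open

Act: push[x: north]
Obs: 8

Act: move[dir: north]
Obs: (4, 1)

Act: sense[dir: north]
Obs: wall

Act: sense[dir: west]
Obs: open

Act: push[x: west]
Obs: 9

Act: move[dir: west]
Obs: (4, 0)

Act: sense[dir: south]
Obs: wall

Act: sense[dir: north]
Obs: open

Act: push[x: north]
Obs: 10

Act: move[dir: north]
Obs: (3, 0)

Act: sense[dir: north]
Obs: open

Act: push[x: north]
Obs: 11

Act: move[dir: north]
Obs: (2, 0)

Act: sense[dir: north]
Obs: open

Act: push[x: north]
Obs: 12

Act: move[dir: north]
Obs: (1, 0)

Act: sense[dir: north]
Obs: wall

Act: sense[dir: east]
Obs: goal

Act: move[dir: east]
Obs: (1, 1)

Answer: (1, 1)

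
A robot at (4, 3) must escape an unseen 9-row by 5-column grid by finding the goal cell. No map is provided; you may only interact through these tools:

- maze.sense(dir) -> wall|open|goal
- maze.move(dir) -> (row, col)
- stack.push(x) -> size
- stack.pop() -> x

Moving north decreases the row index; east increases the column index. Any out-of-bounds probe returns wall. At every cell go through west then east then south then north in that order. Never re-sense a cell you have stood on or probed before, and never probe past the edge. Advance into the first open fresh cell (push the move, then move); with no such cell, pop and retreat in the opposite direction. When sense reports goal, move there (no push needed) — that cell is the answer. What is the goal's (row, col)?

// 1. sense(dir: west) => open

// 2. push(x: west) => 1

// 3. move(dir: west) => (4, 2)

// 4. sense(dir: west) => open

// 5. push(x: west) => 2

// 6. move(dir: west) => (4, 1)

// 7. sense(dir: west) => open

// 8. push(x: west) => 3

// 9. move(dir: west) => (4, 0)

// 10. sense(dir: south) => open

// 11. push(x: south) => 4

// 12. move(dir: south) => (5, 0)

// 13. sense(dir: east) => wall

// 14. sense(dir: south) => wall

// 15. pop() => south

// 16. move(dir: north) => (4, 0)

// 17. sense(dir: north) => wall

// 18. pop() => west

// 19. move(dir: east) => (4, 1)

// 20. sense(dir: north) => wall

// 21. pop() => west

// 22. move(dir: east) => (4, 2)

// 23. sense(dir: south) => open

// 24. push(x: south) => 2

// 25. move(dir: south) => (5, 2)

// 26. sense(dir: east) => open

// 27. push(x: east) => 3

// 28. move(dir: east) => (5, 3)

// 29. sense(dir: east) => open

// 30. push(x: east) => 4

// 31. move(dir: east) => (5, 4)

// 32. sense(dir: south) => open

// 33. push(x: south) => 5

// 34. move(dir: south) => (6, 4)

// 35. sense(dir: west) => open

// 36. push(x: west) => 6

// 37. move(dir: west) => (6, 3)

// 38. sense(dir: west) => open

// 39. push(x: west) => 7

// 40. move(dir: west) => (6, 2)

// 41. sense(dir: west) => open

// 42. push(x: west) => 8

// 43. move(dir: west) => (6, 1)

// 44. sense(dir: south) => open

// 45. push(x: south) => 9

// 46. move(dir: south) => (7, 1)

// 47. sense(dir: west) => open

// 48. push(x: west) => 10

// 49. move(dir: west) => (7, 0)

// 50. sense(dir: south) => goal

// 51. move(dir: south) => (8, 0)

Answer: (8, 0)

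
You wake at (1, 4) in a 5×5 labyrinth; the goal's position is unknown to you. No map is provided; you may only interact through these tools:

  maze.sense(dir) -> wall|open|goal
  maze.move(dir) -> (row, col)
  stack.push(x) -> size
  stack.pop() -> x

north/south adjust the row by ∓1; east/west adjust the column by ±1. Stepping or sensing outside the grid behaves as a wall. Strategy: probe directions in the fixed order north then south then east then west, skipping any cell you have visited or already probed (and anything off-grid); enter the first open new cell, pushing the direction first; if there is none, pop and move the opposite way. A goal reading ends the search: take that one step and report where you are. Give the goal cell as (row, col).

I invoke sense using dir=north, and observe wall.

Then sense using dir=south, which returns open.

I use push using x=south, yielding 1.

I call move using dir=south, : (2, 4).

Calling sense using dir=south, yielding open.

Calling push using x=south, : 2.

I try move using dir=south, : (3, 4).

Next I call sense using dir=south, yielding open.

I call push using x=south, → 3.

Now I run move using dir=south, : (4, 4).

I run sense using dir=west, : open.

I use push using x=west, and get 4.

Using move using dir=west, and observe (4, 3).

Using sense using dir=north, yielding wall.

Now I run sense using dir=west, : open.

I invoke push using x=west, and see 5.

Invoking move using dir=west, yielding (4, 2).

Calling sense using dir=north, yielding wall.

I invoke sense using dir=west, — result: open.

Calling push using x=west, — result: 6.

Invoking move using dir=west, — result: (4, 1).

I run sense using dir=north, and observe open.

Invoking push using x=north, — result: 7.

I run move using dir=north, : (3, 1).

Calling sense using dir=north, — result: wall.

I use sense using dir=west, and get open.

I use push using x=west, and observe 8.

Invoking move using dir=west, and get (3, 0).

Using sense using dir=north, and get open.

I run push using x=north, : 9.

I call move using dir=north, and get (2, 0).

I call sense using dir=north, which returns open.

I run push using x=north, and get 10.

Using move using dir=north, : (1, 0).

Then sense using dir=north, and observe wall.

Then sense using dir=east, : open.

I try push using x=east, and see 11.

Invoking move using dir=east, : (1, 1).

Using sense using dir=north, and get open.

I try push using x=north, — result: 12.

I call move using dir=north, and observe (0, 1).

I call sense using dir=east, giving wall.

I call pop(), — result: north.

Then move using dir=south, giving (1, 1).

Now I run sense using dir=east, giving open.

Using push using x=east, : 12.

I use move using dir=east, yielding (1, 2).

I try sense using dir=south, — result: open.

I try push using x=south, and get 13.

I call move using dir=south, and see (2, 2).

Using sense using dir=east, — result: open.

Then push using x=east, giving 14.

Calling move using dir=east, which returns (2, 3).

I invoke sense using dir=north, yielding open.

Then push using x=north, yielding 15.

Invoking move using dir=north, yielding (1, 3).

Now I run sense using dir=north, which returns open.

I try push using x=north, and get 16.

Using move using dir=north, → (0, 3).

I run pop(), : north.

I run move using dir=south, and get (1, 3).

Then pop(), yielding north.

I run move using dir=south, and observe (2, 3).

I invoke pop(), giving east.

Then move using dir=west, : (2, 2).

I invoke pop, yielding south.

Invoking move using dir=north, and observe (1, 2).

I use pop(), which returns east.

Calling move using dir=west, and see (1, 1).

Using pop, yielding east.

Using move using dir=west, and get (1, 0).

I invoke pop, : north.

Then move using dir=south, giving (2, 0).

I use pop(), and observe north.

Using move using dir=south, → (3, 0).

Then sense using dir=south, — result: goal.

Then move using dir=south, yielding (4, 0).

Answer: (4, 0)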